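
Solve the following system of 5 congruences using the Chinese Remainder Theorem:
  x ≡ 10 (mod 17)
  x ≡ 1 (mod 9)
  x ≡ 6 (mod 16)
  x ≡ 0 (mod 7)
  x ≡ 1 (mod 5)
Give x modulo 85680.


Product of moduli M = 17 · 9 · 16 · 7 · 5 = 85680.
Merge one congruence at a time:
  Start: x ≡ 10 (mod 17).
  Combine with x ≡ 1 (mod 9); new modulus lcm = 153.
    Write x = 10 + 17·t and substitute into x ≡ 1 (mod 9): 17·t ≡ 1 − 10 = -9 (mod 9).
    Reduce coefficients mod 9: 8·t ≡ 0 (mod 9).
    The inverse of 8 mod 9 is 8 (since 8·8 = 64 = 7·9 + 1), so t ≡ 8·0 = 0 ≡ 0 (mod 9).
    Then x = 10 + 17·0 = 10, valid modulo lcm(17, 9) = 153: x ≡ 10 (mod 153).
  Combine with x ≡ 6 (mod 16); new modulus lcm = 2448.
    Write x = 10 + 153·t and substitute into x ≡ 6 (mod 16): 153·t ≡ 6 − 10 = -4 (mod 16).
    Reduce coefficients mod 16: 9·t ≡ 12 (mod 16).
    The inverse of 9 mod 16 is 9 (since 9·9 = 81 = 5·16 + 1), so t ≡ 9·12 = 108 ≡ 12 (mod 16).
    Then x = 10 + 153·12 = 1846, valid modulo lcm(153, 16) = 2448: x ≡ 1846 (mod 2448).
  Combine with x ≡ 0 (mod 7); new modulus lcm = 17136.
    Write x = 1846 + 2448·t and substitute into x ≡ 0 (mod 7): 2448·t ≡ 0 − 1846 = -1846 (mod 7).
    Reduce coefficients mod 7: 5·t ≡ 2 (mod 7).
    The inverse of 5 mod 7 is 3 (since 5·3 = 15 = 2·7 + 1), so t ≡ 3·2 = 6 ≡ 6 (mod 7).
    Then x = 1846 + 2448·6 = 16534, valid modulo lcm(2448, 7) = 17136: x ≡ 16534 (mod 17136).
  Combine with x ≡ 1 (mod 5); new modulus lcm = 85680.
    Write x = 16534 + 17136·t and substitute into x ≡ 1 (mod 5): 17136·t ≡ 1 − 16534 = -16533 (mod 5).
    Reduce coefficients mod 5: 1·t ≡ 2 (mod 5).
    So t ≡ 2 (mod 5).
    Then x = 16534 + 17136·2 = 50806, valid modulo lcm(17136, 5) = 85680: x ≡ 50806 (mod 85680).
Verify against each original: 50806 mod 17 = 10, 50806 mod 9 = 1, 50806 mod 16 = 6, 50806 mod 7 = 0, 50806 mod 5 = 1.

x ≡ 50806 (mod 85680).


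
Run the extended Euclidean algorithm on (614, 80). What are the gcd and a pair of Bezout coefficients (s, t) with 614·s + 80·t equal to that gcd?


Euclidean algorithm on (614, 80) — divide until remainder is 0:
  614 = 7 · 80 + 54
  80 = 1 · 54 + 26
  54 = 2 · 26 + 2
  26 = 13 · 2 + 0
gcd(614, 80) = 2.
Track Bezout coefficients alongside the remainders: start with r₀ = 614 = a·1 + b·0 (s = 1, t = 0) and r₁ = 80 = a·0 + b·1 (s = 0, t = 1); each new remainder r_{k+1} = r_{k-1} − q_k·r_k inherits s_{k+1} = s_{k-1} − q_k·s_k, t_{k+1} = t_{k-1} − q_k·t_k, so r_k = a·s_k + b·t_k at every step:
  q = 7: r = 54, s = 1 − 7·0 = 1, t = 0 − 7·1 = -7  (check: 614·1 + 80·(-7) = 54)
  q = 1: r = 26, s = 0 − 1·1 = -1, t = 1 − 1·(-7) = 8  (check: 614·(-1) + 80·8 = 26)
  q = 2: r = 2, s = 1 − 2·(-1) = 3, t = -7 − 2·8 = -23  (check: 614·3 + 80·(-23) = 2)
The row with r = 2 (the gcd) gives the Bezout coefficients s = 3, t = -23.
Result: 614 · (3) + 80 · (-23) = 2.

gcd(614, 80) = 2; s = 3, t = -23 (check: 614·3 + 80·(-23) = 2).


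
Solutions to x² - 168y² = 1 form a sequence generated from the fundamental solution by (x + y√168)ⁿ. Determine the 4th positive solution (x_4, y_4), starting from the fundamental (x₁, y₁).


Step 1: Find the fundamental solution (x₁, y₁) of x² - 168y² = 1.
  Expand √168 as a continued fraction. a₀ = ⌊√168⌋ = 12; iterate m_{k+1} = d_k·a_k − m_k, d_{k+1} = (168 − m_{k+1}²)/d_k, a_{k+1} = ⌊(a₀ + m_{k+1})/d_{k+1}⌋ (starting m₀ = 0, d₀ = 1), with convergents p_k = a_k·p_{k-1} + p_{k-2}, q_k = a_k·q_{k-1} + q_{k-2} (p₋₁ = 1, q₋₁ = 0):
  k = 0: a₀ = 12; p₀/q₀ = 12/1; p₀² − 168·q₀² = 144 − 168 = -24.
  k = 1: m = 12, d = 24, a = ⌊(12 + 12)/24⌋ = 1; p/q = (1·12 + 1)/(1·1 + 0) = 13/1; p² − 168·q² = 169 − 168 = 1.
  The first convergent with p² − 168·q² = 1 gives the fundamental solution (x₁, y₁) = (13, 1).
Step 2: Apply the recurrence (x_{n+1}, y_{n+1}) = (x₁x_n + 168y₁y_n, x₁y_n + y₁x_n) repeatedly.
  From (x_1, y_1) = (13, 1): x_2 = 13·13 + 168·1·1 = 337; y_2 = 13·1 + 1·13 = 26.
  From (x_2, y_2) = (337, 26): x_3 = 13·337 + 168·1·26 = 8749; y_3 = 13·26 + 1·337 = 675.
  From (x_3, y_3) = (8749, 675): x_4 = 13·8749 + 168·1·675 = 227137; y_4 = 13·675 + 1·8749 = 17524.
Step 3: Verify x_4² - 168·y_4² = 51591216769 - 51591216768 = 1 (should be 1). ✓

(x_1, y_1) = (13, 1); (x_4, y_4) = (227137, 17524).


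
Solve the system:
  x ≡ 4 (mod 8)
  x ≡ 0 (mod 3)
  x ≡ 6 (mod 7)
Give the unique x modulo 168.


Moduli 8, 3, 7 are pairwise coprime; by CRT there is a unique solution modulo M = 8 · 3 · 7 = 168.
Solve pairwise, accumulating the modulus:
  Start with x ≡ 4 (mod 8).
  Combine with x ≡ 0 (mod 3): since gcd(8, 3) = 1, we get a unique residue mod 24.
    Write x = 4 + 8·t and substitute into x ≡ 0 (mod 3): 8·t ≡ 0 − 4 = -4 (mod 3).
    Reduce coefficients mod 3: 2·t ≡ 2 (mod 3).
    The inverse of 2 mod 3 is 2 (since 2·2 = 4 = 1·3 + 1), so t ≡ 2·2 = 4 ≡ 1 (mod 3).
    Then x = 4 + 8·1 = 12, valid modulo lcm(8, 3) = 24: x ≡ 12 (mod 24).
  Combine with x ≡ 6 (mod 7): since gcd(24, 7) = 1, we get a unique residue mod 168.
    Write x = 12 + 24·t and substitute into x ≡ 6 (mod 7): 24·t ≡ 6 − 12 = -6 (mod 7).
    Reduce coefficients mod 7: 3·t ≡ 1 (mod 7).
    The inverse of 3 mod 7 is 5 (since 3·5 = 15 = 2·7 + 1), so t ≡ 5·1 = 5 ≡ 5 (mod 7).
    Then x = 12 + 24·5 = 132, valid modulo lcm(24, 7) = 168: x ≡ 132 (mod 168).
Verify: 132 mod 8 = 4 ✓, 132 mod 3 = 0 ✓, 132 mod 7 = 6 ✓.

x ≡ 132 (mod 168).


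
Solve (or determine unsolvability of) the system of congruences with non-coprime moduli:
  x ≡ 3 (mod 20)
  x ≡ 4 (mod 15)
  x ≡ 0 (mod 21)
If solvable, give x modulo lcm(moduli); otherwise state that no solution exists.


Moduli 20, 15, 21 are not pairwise coprime, so CRT works modulo lcm(m_i) when all pairwise compatibility conditions hold.
Pairwise compatibility: gcd(m_i, m_j) must divide a_i - a_j for every pair.
Merge one congruence at a time:
  Start: x ≡ 3 (mod 20).
  Combine with x ≡ 4 (mod 15): gcd(20, 15) = 5, and 4 - 3 = 1 is NOT divisible by 5.
    ⇒ system is inconsistent (no integer solution).

No solution (the system is inconsistent).


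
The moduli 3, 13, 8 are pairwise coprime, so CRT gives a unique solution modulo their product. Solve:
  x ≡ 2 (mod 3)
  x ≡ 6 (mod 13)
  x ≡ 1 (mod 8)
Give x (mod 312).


Moduli 3, 13, 8 are pairwise coprime; by CRT there is a unique solution modulo M = 3 · 13 · 8 = 312.
Solve pairwise, accumulating the modulus:
  Start with x ≡ 2 (mod 3).
  Combine with x ≡ 6 (mod 13): since gcd(3, 13) = 1, we get a unique residue mod 39.
    Write x = 2 + 3·t and substitute into x ≡ 6 (mod 13): 3·t ≡ 6 − 2 = 4 (mod 13).
    The inverse of 3 mod 13 is 9 (since 3·9 = 27 = 2·13 + 1), so t ≡ 9·4 = 36 ≡ 10 (mod 13).
    Then x = 2 + 3·10 = 32, valid modulo lcm(3, 13) = 39: x ≡ 32 (mod 39).
  Combine with x ≡ 1 (mod 8): since gcd(39, 8) = 1, we get a unique residue mod 312.
    Write x = 32 + 39·t and substitute into x ≡ 1 (mod 8): 39·t ≡ 1 − 32 = -31 (mod 8).
    Reduce coefficients mod 8: 7·t ≡ 1 (mod 8).
    The inverse of 7 mod 8 is 7 (since 7·7 = 49 = 6·8 + 1), so t ≡ 7·1 = 7 ≡ 7 (mod 8).
    Then x = 32 + 39·7 = 305, valid modulo lcm(39, 8) = 312: x ≡ 305 (mod 312).
Verify: 305 mod 3 = 2 ✓, 305 mod 13 = 6 ✓, 305 mod 8 = 1 ✓.

x ≡ 305 (mod 312).


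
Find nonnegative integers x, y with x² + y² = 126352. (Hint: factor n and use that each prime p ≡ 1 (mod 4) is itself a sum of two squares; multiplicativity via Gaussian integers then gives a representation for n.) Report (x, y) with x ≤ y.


Step 1: Factor n = 126352 = 2^4 · 53 · 149.
Step 2: Check the mod-4 condition on each prime factor: 2 = 2 (special); 53 ≡ 1 (mod 4), exponent 1; 149 ≡ 1 (mod 4), exponent 1.
All primes ≡ 3 (mod 4) appear to even exponent (or don't appear), so by the two-squares theorem n IS expressible as a sum of two squares.
Step 3: Build a representation. Group n = k² · m with k = 4 and m = 53 · 149 = 7897 (a product of primes ≡ 1 (mod 4)); a representation of m scales to one of n via (k·x)² + (k·y)² = k²(x² + y²). Each prime p ≡ 1 (mod 4) is itself a sum of two squares; find a² by testing p − a² for a perfect square:
  53: 53 − 1² = 52, 53 − 2² = 49 = 7² ⇒ 53 = 2² + 7².
  149: 149 − 1² = 148, 149 − 2² = 145, 149 − 3² = 140, 149 − 4² = 133, 149 − 5² = 124, 149 − 6² = 113, 149 − 7² = 100 = 10² ⇒ 149 = 7² + 10².
  Combine using the Brahmagupta–Fibonacci identity (a² + b²)(c² + d²) = (ac − bd)² + (ad + bc)² = (ac + bd)² + (ad − bc)²:
  53 · 149 = 7897: from (2² + 7²)(7² + 10²), take (2·7 − 7·10, 2·10 + 7·7) = (14 − 70, 20 + 49) = (-56, 69); dropping signs (only squares matter) gives (56, 69); check 56² + 69² = 3136 + 4761 = 7897 ✓.
  Scale by k = 4: (4·56, 4·69) = (224, 276).
Step 4: Order so x ≤ y and verify: 224² + 276² = 50176 + 76176 = 126352 = n. ✓

n = 126352 = 224² + 276² (one valid representation with x ≤ y).


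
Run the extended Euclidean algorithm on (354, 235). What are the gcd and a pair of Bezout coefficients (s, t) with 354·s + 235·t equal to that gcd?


Euclidean algorithm on (354, 235) — divide until remainder is 0:
  354 = 1 · 235 + 119
  235 = 1 · 119 + 116
  119 = 1 · 116 + 3
  116 = 38 · 3 + 2
  3 = 1 · 2 + 1
  2 = 2 · 1 + 0
gcd(354, 235) = 1.
Track Bezout coefficients alongside the remainders: start with r₀ = 354 = a·1 + b·0 (s = 1, t = 0) and r₁ = 235 = a·0 + b·1 (s = 0, t = 1); each new remainder r_{k+1} = r_{k-1} − q_k·r_k inherits s_{k+1} = s_{k-1} − q_k·s_k, t_{k+1} = t_{k-1} − q_k·t_k, so r_k = a·s_k + b·t_k at every step:
  q = 1: r = 119, s = 1 − 1·0 = 1, t = 0 − 1·1 = -1  (check: 354·1 + 235·(-1) = 119)
  q = 1: r = 116, s = 0 − 1·1 = -1, t = 1 − 1·(-1) = 2  (check: 354·(-1) + 235·2 = 116)
  q = 1: r = 3, s = 1 − 1·(-1) = 2, t = -1 − 1·2 = -3  (check: 354·2 + 235·(-3) = 3)
  q = 38: r = 2, s = -1 − 38·2 = -77, t = 2 − 38·(-3) = 116  (check: 354·(-77) + 235·116 = 2)
  q = 1: r = 1, s = 2 − 1·(-77) = 79, t = -3 − 1·116 = -119  (check: 354·79 + 235·(-119) = 1)
The row with r = 1 (the gcd) gives the Bezout coefficients s = 79, t = -119.
Result: 354 · (79) + 235 · (-119) = 1.

gcd(354, 235) = 1; s = 79, t = -119 (check: 354·79 + 235·(-119) = 1).


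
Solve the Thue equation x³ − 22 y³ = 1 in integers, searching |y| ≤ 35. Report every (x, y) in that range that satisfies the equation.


The equation is x³ - 22y³ = 1. For fixed y, x³ = 22·y³ + 1, so a solution requires the RHS to be a perfect cube.
Strategy: iterate y from -35 to 35, compute RHS = 22·y³ + 1, and check whether it is a (positive or negative) perfect cube.
Check small values of y:
  y = 0: RHS = 1 = (1)³ ⇒ x = 1 works.
  y = 1: RHS = 23 is not a perfect cube.
  y = -1: RHS = -21 is not a perfect cube.
  y = 2: RHS = 177 is not a perfect cube.
  y = -2: RHS = -175 is not a perfect cube.
  y = 3: RHS = 595 is not a perfect cube.
  y = -3: RHS = -593 is not a perfect cube.
Continuing the search up to |y| = 35 finds no further solutions beyond those listed.
Collected solutions: (1, 0).

Solutions (with |y| ≤ 35): (1, 0).


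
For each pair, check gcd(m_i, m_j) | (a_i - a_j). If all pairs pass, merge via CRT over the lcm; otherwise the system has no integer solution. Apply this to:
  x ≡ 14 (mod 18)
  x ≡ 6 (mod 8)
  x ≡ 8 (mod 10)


Moduli 18, 8, 10 are not pairwise coprime, so CRT works modulo lcm(m_i) when all pairwise compatibility conditions hold.
Pairwise compatibility: gcd(m_i, m_j) must divide a_i - a_j for every pair.
Merge one congruence at a time:
  Start: x ≡ 14 (mod 18).
  Combine with x ≡ 6 (mod 8): gcd(18, 8) = 2; 6 - 14 = -8, which IS divisible by 2, so compatible.
    Write x = 14 + 18·t and substitute into x ≡ 6 (mod 8): 18·t ≡ 6 − 14 = -8 (mod 8).
    Divide the congruence (and modulus) by g = 2: 9·t ≡ -4 (mod 4).
    Reduce coefficients mod 4: 1·t ≡ 0 (mod 4).
    So t ≡ 0 (mod 4).
    Then x = 14 + 18·0 = 14, valid modulo lcm(18, 8) = 72: x ≡ 14 (mod 72).
  Combine with x ≡ 8 (mod 10): gcd(72, 10) = 2; 8 - 14 = -6, which IS divisible by 2, so compatible.
    Write x = 14 + 72·t and substitute into x ≡ 8 (mod 10): 72·t ≡ 8 − 14 = -6 (mod 10).
    Divide the congruence (and modulus) by g = 2: 36·t ≡ -3 (mod 5).
    Reduce coefficients mod 5: 1·t ≡ 2 (mod 5).
    So t ≡ 2 (mod 5).
    Then x = 14 + 72·2 = 158, valid modulo lcm(72, 10) = 360: x ≡ 158 (mod 360).
Verify: 158 mod 18 = 14, 158 mod 8 = 6, 158 mod 10 = 8.

x ≡ 158 (mod 360).


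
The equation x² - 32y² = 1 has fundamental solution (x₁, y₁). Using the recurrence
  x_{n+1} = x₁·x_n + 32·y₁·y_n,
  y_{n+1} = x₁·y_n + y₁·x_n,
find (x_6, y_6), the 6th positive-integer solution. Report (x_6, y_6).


Step 1: Find the fundamental solution (x₁, y₁) of x² - 32y² = 1.
  Expand √32 as a continued fraction. a₀ = ⌊√32⌋ = 5; iterate m_{k+1} = d_k·a_k − m_k, d_{k+1} = (32 − m_{k+1}²)/d_k, a_{k+1} = ⌊(a₀ + m_{k+1})/d_{k+1}⌋ (starting m₀ = 0, d₀ = 1), with convergents p_k = a_k·p_{k-1} + p_{k-2}, q_k = a_k·q_{k-1} + q_{k-2} (p₋₁ = 1, q₋₁ = 0):
  k = 0: a₀ = 5; p₀/q₀ = 5/1; p₀² − 32·q₀² = 25 − 32 = -7.
  k = 1: m = 5, d = 7, a = ⌊(5 + 5)/7⌋ = 1; p/q = (1·5 + 1)/(1·1 + 0) = 6/1; p² − 32·q² = 36 − 32 = 4.
  k = 2: m = 2, d = 4, a = ⌊(5 + 2)/4⌋ = 1; p/q = (1·6 + 5)/(1·1 + 1) = 11/2; p² − 32·q² = 121 − 128 = -7.
  k = 3: m = 2, d = 7, a = ⌊(5 + 2)/7⌋ = 1; p/q = (1·11 + 6)/(1·2 + 1) = 17/3; p² − 32·q² = 289 − 288 = 1.
  The first convergent with p² − 32·q² = 1 gives the fundamental solution (x₁, y₁) = (17, 3).
Step 2: Apply the recurrence (x_{n+1}, y_{n+1}) = (x₁x_n + 32y₁y_n, x₁y_n + y₁x_n) repeatedly.
  From (x_1, y_1) = (17, 3): x_2 = 17·17 + 32·3·3 = 577; y_2 = 17·3 + 3·17 = 102.
  From (x_2, y_2) = (577, 102): x_3 = 17·577 + 32·3·102 = 19601; y_3 = 17·102 + 3·577 = 3465.
  From (x_3, y_3) = (19601, 3465): x_4 = 17·19601 + 32·3·3465 = 665857; y_4 = 17·3465 + 3·19601 = 117708.
  From (x_4, y_4) = (665857, 117708): x_5 = 17·665857 + 32·3·117708 = 22619537; y_5 = 17·117708 + 3·665857 = 3998607.
  From (x_5, y_5) = (22619537, 3998607): x_6 = 17·22619537 + 32·3·3998607 = 768398401; y_6 = 17·3998607 + 3·22619537 = 135834930.
Step 3: Verify x_6² - 32·y_6² = 590436102659356801 - 590436102659356800 = 1 (should be 1). ✓

(x_1, y_1) = (17, 3); (x_6, y_6) = (768398401, 135834930).


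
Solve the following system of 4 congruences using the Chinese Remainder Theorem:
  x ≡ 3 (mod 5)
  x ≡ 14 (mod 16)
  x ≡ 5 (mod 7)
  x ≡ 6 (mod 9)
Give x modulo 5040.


Product of moduli M = 5 · 16 · 7 · 9 = 5040.
Merge one congruence at a time:
  Start: x ≡ 3 (mod 5).
  Combine with x ≡ 14 (mod 16); new modulus lcm = 80.
    Write x = 3 + 5·t and substitute into x ≡ 14 (mod 16): 5·t ≡ 14 − 3 = 11 (mod 16).
    The inverse of 5 mod 16 is 13 (since 5·13 = 65 = 4·16 + 1), so t ≡ 13·11 = 143 ≡ 15 (mod 16).
    Then x = 3 + 5·15 = 78, valid modulo lcm(5, 16) = 80: x ≡ 78 (mod 80).
  Combine with x ≡ 5 (mod 7); new modulus lcm = 560.
    Write x = 78 + 80·t and substitute into x ≡ 5 (mod 7): 80·t ≡ 5 − 78 = -73 (mod 7).
    Reduce coefficients mod 7: 3·t ≡ 4 (mod 7).
    The inverse of 3 mod 7 is 5 (since 3·5 = 15 = 2·7 + 1), so t ≡ 5·4 = 20 ≡ 6 (mod 7).
    Then x = 78 + 80·6 = 558, valid modulo lcm(80, 7) = 560: x ≡ 558 (mod 560).
  Combine with x ≡ 6 (mod 9); new modulus lcm = 5040.
    Write x = 558 + 560·t and substitute into x ≡ 6 (mod 9): 560·t ≡ 6 − 558 = -552 (mod 9).
    Reduce coefficients mod 9: 2·t ≡ 6 (mod 9).
    The inverse of 2 mod 9 is 5 (since 2·5 = 10 = 1·9 + 1), so t ≡ 5·6 = 30 ≡ 3 (mod 9).
    Then x = 558 + 560·3 = 2238, valid modulo lcm(560, 9) = 5040: x ≡ 2238 (mod 5040).
Verify against each original: 2238 mod 5 = 3, 2238 mod 16 = 14, 2238 mod 7 = 5, 2238 mod 9 = 6.

x ≡ 2238 (mod 5040).


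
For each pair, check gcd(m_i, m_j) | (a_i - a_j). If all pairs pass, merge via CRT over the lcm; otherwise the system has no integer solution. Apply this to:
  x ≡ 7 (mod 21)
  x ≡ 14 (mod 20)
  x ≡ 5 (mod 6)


Moduli 21, 20, 6 are not pairwise coprime, so CRT works modulo lcm(m_i) when all pairwise compatibility conditions hold.
Pairwise compatibility: gcd(m_i, m_j) must divide a_i - a_j for every pair.
Merge one congruence at a time:
  Start: x ≡ 7 (mod 21).
  Combine with x ≡ 14 (mod 20): gcd(21, 20) = 1; 14 - 7 = 7, which IS divisible by 1, so compatible.
    Write x = 7 + 21·t and substitute into x ≡ 14 (mod 20): 21·t ≡ 14 − 7 = 7 (mod 20).
    Reduce coefficients mod 20: 1·t ≡ 7 (mod 20).
    So t ≡ 7 (mod 20).
    Then x = 7 + 21·7 = 154, valid modulo lcm(21, 20) = 420: x ≡ 154 (mod 420).
  Combine with x ≡ 5 (mod 6): gcd(420, 6) = 6, and 5 - 154 = -149 is NOT divisible by 6.
    ⇒ system is inconsistent (no integer solution).

No solution (the system is inconsistent).


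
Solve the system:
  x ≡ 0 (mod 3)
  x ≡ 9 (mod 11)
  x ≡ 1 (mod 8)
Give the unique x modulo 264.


Moduli 3, 11, 8 are pairwise coprime; by CRT there is a unique solution modulo M = 3 · 11 · 8 = 264.
Solve pairwise, accumulating the modulus:
  Start with x ≡ 0 (mod 3).
  Combine with x ≡ 9 (mod 11): since gcd(3, 11) = 1, we get a unique residue mod 33.
    Write x = 0 + 3·t and substitute into x ≡ 9 (mod 11): 3·t ≡ 9 − 0 = 9 (mod 11).
    The inverse of 3 mod 11 is 4 (since 3·4 = 12 = 1·11 + 1), so t ≡ 4·9 = 36 ≡ 3 (mod 11).
    Then x = 0 + 3·3 = 9, valid modulo lcm(3, 11) = 33: x ≡ 9 (mod 33).
  Combine with x ≡ 1 (mod 8): since gcd(33, 8) = 1, we get a unique residue mod 264.
    Write x = 9 + 33·t and substitute into x ≡ 1 (mod 8): 33·t ≡ 1 − 9 = -8 (mod 8).
    Reduce coefficients mod 8: 1·t ≡ 0 (mod 8).
    So t ≡ 0 (mod 8).
    Then x = 9 + 33·0 = 9, valid modulo lcm(33, 8) = 264: x ≡ 9 (mod 264).
Verify: 9 mod 3 = 0 ✓, 9 mod 11 = 9 ✓, 9 mod 8 = 1 ✓.

x ≡ 9 (mod 264).


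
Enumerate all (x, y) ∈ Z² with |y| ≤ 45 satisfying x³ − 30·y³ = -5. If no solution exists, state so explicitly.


The equation is x³ - 30y³ = -5. For fixed y, x³ = 30·y³ − 5, so a solution requires the RHS to be a perfect cube.
Strategy: iterate y from -45 to 45, compute RHS = 30·y³ − 5, and check whether it is a (positive or negative) perfect cube.
Check small values of y:
  y = 0: RHS = -5 is not a perfect cube.
  y = 1: RHS = 25 is not a perfect cube.
  y = -1: RHS = -35 is not a perfect cube.
  y = 2: RHS = 235 is not a perfect cube.
  y = -2: RHS = -245 is not a perfect cube.
  y = 3: RHS = 805 is not a perfect cube.
  y = -3: RHS = -815 is not a perfect cube.
Continuing the search up to |y| = 45 finds no solutions either.
No (x, y) in the scanned range satisfies the equation.

No integer solutions with |y| ≤ 45.


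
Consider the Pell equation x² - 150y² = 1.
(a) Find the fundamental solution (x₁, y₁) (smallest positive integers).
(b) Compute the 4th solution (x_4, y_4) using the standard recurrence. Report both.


Step 1: Find the fundamental solution (x₁, y₁) of x² - 150y² = 1.
  Expand √150 as a continued fraction. a₀ = ⌊√150⌋ = 12; iterate m_{k+1} = d_k·a_k − m_k, d_{k+1} = (150 − m_{k+1}²)/d_k, a_{k+1} = ⌊(a₀ + m_{k+1})/d_{k+1}⌋ (starting m₀ = 0, d₀ = 1), with convergents p_k = a_k·p_{k-1} + p_{k-2}, q_k = a_k·q_{k-1} + q_{k-2} (p₋₁ = 1, q₋₁ = 0):
  k = 0: a₀ = 12; p₀/q₀ = 12/1; p₀² − 150·q₀² = 144 − 150 = -6.
  k = 1: m = 12, d = 6, a = ⌊(12 + 12)/6⌋ = 4; p/q = (4·12 + 1)/(4·1 + 0) = 49/4; p² − 150·q² = 2401 − 2400 = 1.
  The first convergent with p² − 150·q² = 1 gives the fundamental solution (x₁, y₁) = (49, 4).
Step 2: Apply the recurrence (x_{n+1}, y_{n+1}) = (x₁x_n + 150y₁y_n, x₁y_n + y₁x_n) repeatedly.
  From (x_1, y_1) = (49, 4): x_2 = 49·49 + 150·4·4 = 4801; y_2 = 49·4 + 4·49 = 392.
  From (x_2, y_2) = (4801, 392): x_3 = 49·4801 + 150·4·392 = 470449; y_3 = 49·392 + 4·4801 = 38412.
  From (x_3, y_3) = (470449, 38412): x_4 = 49·470449 + 150·4·38412 = 46099201; y_4 = 49·38412 + 4·470449 = 3763984.
Step 3: Verify x_4² - 150·y_4² = 2125136332838401 - 2125136332838400 = 1 (should be 1). ✓

(x_1, y_1) = (49, 4); (x_4, y_4) = (46099201, 3763984).


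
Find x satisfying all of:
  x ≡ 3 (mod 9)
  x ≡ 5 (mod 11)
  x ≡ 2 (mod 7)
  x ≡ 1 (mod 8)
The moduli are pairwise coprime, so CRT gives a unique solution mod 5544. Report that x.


Product of moduli M = 9 · 11 · 7 · 8 = 5544.
Merge one congruence at a time:
  Start: x ≡ 3 (mod 9).
  Combine with x ≡ 5 (mod 11); new modulus lcm = 99.
    Write x = 3 + 9·t and substitute into x ≡ 5 (mod 11): 9·t ≡ 5 − 3 = 2 (mod 11).
    The inverse of 9 mod 11 is 5 (since 9·5 = 45 = 4·11 + 1), so t ≡ 5·2 = 10 ≡ 10 (mod 11).
    Then x = 3 + 9·10 = 93, valid modulo lcm(9, 11) = 99: x ≡ 93 (mod 99).
  Combine with x ≡ 2 (mod 7); new modulus lcm = 693.
    Write x = 93 + 99·t and substitute into x ≡ 2 (mod 7): 99·t ≡ 2 − 93 = -91 (mod 7).
    Reduce coefficients mod 7: 1·t ≡ 0 (mod 7).
    So t ≡ 0 (mod 7).
    Then x = 93 + 99·0 = 93, valid modulo lcm(99, 7) = 693: x ≡ 93 (mod 693).
  Combine with x ≡ 1 (mod 8); new modulus lcm = 5544.
    Write x = 93 + 693·t and substitute into x ≡ 1 (mod 8): 693·t ≡ 1 − 93 = -92 (mod 8).
    Reduce coefficients mod 8: 5·t ≡ 4 (mod 8).
    The inverse of 5 mod 8 is 5 (since 5·5 = 25 = 3·8 + 1), so t ≡ 5·4 = 20 ≡ 4 (mod 8).
    Then x = 93 + 693·4 = 2865, valid modulo lcm(693, 8) = 5544: x ≡ 2865 (mod 5544).
Verify against each original: 2865 mod 9 = 3, 2865 mod 11 = 5, 2865 mod 7 = 2, 2865 mod 8 = 1.

x ≡ 2865 (mod 5544).


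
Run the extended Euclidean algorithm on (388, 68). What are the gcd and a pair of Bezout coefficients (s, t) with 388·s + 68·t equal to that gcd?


Euclidean algorithm on (388, 68) — divide until remainder is 0:
  388 = 5 · 68 + 48
  68 = 1 · 48 + 20
  48 = 2 · 20 + 8
  20 = 2 · 8 + 4
  8 = 2 · 4 + 0
gcd(388, 68) = 4.
Track Bezout coefficients alongside the remainders: start with r₀ = 388 = a·1 + b·0 (s = 1, t = 0) and r₁ = 68 = a·0 + b·1 (s = 0, t = 1); each new remainder r_{k+1} = r_{k-1} − q_k·r_k inherits s_{k+1} = s_{k-1} − q_k·s_k, t_{k+1} = t_{k-1} − q_k·t_k, so r_k = a·s_k + b·t_k at every step:
  q = 5: r = 48, s = 1 − 5·0 = 1, t = 0 − 5·1 = -5  (check: 388·1 + 68·(-5) = 48)
  q = 1: r = 20, s = 0 − 1·1 = -1, t = 1 − 1·(-5) = 6  (check: 388·(-1) + 68·6 = 20)
  q = 2: r = 8, s = 1 − 2·(-1) = 3, t = -5 − 2·6 = -17  (check: 388·3 + 68·(-17) = 8)
  q = 2: r = 4, s = -1 − 2·3 = -7, t = 6 − 2·(-17) = 40  (check: 388·(-7) + 68·40 = 4)
The row with r = 4 (the gcd) gives the Bezout coefficients s = -7, t = 40.
Result: 388 · (-7) + 68 · (40) = 4.

gcd(388, 68) = 4; s = -7, t = 40 (check: 388·(-7) + 68·40 = 4).


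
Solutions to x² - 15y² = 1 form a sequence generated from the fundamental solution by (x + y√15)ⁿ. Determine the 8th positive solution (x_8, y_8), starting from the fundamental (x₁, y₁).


Step 1: Find the fundamental solution (x₁, y₁) of x² - 15y² = 1.
  Expand √15 as a continued fraction. a₀ = ⌊√15⌋ = 3; iterate m_{k+1} = d_k·a_k − m_k, d_{k+1} = (15 − m_{k+1}²)/d_k, a_{k+1} = ⌊(a₀ + m_{k+1})/d_{k+1}⌋ (starting m₀ = 0, d₀ = 1), with convergents p_k = a_k·p_{k-1} + p_{k-2}, q_k = a_k·q_{k-1} + q_{k-2} (p₋₁ = 1, q₋₁ = 0):
  k = 0: a₀ = 3; p₀/q₀ = 3/1; p₀² − 15·q₀² = 9 − 15 = -6.
  k = 1: m = 3, d = 6, a = ⌊(3 + 3)/6⌋ = 1; p/q = (1·3 + 1)/(1·1 + 0) = 4/1; p² − 15·q² = 16 − 15 = 1.
  The first convergent with p² − 15·q² = 1 gives the fundamental solution (x₁, y₁) = (4, 1).
Step 2: Apply the recurrence (x_{n+1}, y_{n+1}) = (x₁x_n + 15y₁y_n, x₁y_n + y₁x_n) repeatedly.
  From (x_1, y_1) = (4, 1): x_2 = 4·4 + 15·1·1 = 31; y_2 = 4·1 + 1·4 = 8.
  From (x_2, y_2) = (31, 8): x_3 = 4·31 + 15·1·8 = 244; y_3 = 4·8 + 1·31 = 63.
  From (x_3, y_3) = (244, 63): x_4 = 4·244 + 15·1·63 = 1921; y_4 = 4·63 + 1·244 = 496.
  From (x_4, y_4) = (1921, 496): x_5 = 4·1921 + 15·1·496 = 15124; y_5 = 4·496 + 1·1921 = 3905.
  From (x_5, y_5) = (15124, 3905): x_6 = 4·15124 + 15·1·3905 = 119071; y_6 = 4·3905 + 1·15124 = 30744.
  From (x_6, y_6) = (119071, 30744): x_7 = 4·119071 + 15·1·30744 = 937444; y_7 = 4·30744 + 1·119071 = 242047.
  From (x_7, y_7) = (937444, 242047): x_8 = 4·937444 + 15·1·242047 = 7380481; y_8 = 4·242047 + 1·937444 = 1905632.
Step 3: Verify x_8² - 15·y_8² = 54471499791361 - 54471499791360 = 1 (should be 1). ✓

(x_1, y_1) = (4, 1); (x_8, y_8) = (7380481, 1905632).


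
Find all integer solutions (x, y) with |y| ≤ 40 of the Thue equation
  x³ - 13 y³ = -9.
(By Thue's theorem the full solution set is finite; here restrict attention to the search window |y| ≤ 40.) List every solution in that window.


The equation is x³ - 13y³ = -9. For fixed y, x³ = 13·y³ − 9, so a solution requires the RHS to be a perfect cube.
Strategy: iterate y from -40 to 40, compute RHS = 13·y³ − 9, and check whether it is a (positive or negative) perfect cube.
Check small values of y:
  y = 0: RHS = -9 is not a perfect cube.
  y = 1: RHS = 4 is not a perfect cube.
  y = -1: RHS = -22 is not a perfect cube.
  y = 2: RHS = 95 is not a perfect cube.
  y = -2: RHS = -113 is not a perfect cube.
  y = 3: RHS = 342 is not a perfect cube.
  y = -3: RHS = -360 is not a perfect cube.
Continuing the search up to |y| = 40 finds no solutions either.
No (x, y) in the scanned range satisfies the equation.

No integer solutions with |y| ≤ 40.


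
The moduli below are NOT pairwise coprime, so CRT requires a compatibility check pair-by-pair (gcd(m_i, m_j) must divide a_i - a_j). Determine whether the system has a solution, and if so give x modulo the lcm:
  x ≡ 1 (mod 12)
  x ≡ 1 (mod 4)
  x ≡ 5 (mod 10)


Moduli 12, 4, 10 are not pairwise coprime, so CRT works modulo lcm(m_i) when all pairwise compatibility conditions hold.
Pairwise compatibility: gcd(m_i, m_j) must divide a_i - a_j for every pair.
Merge one congruence at a time:
  Start: x ≡ 1 (mod 12).
  Combine with x ≡ 1 (mod 4): gcd(12, 4) = 4; 1 - 1 = 0, which IS divisible by 4, so compatible.
    Write x = 1 + 12·t and substitute into x ≡ 1 (mod 4): 12·t ≡ 1 − 1 = 0 (mod 4).
    Divide the congruence (and modulus) by g = 4: 3·t ≡ 0 (mod 1).
    Modulo 1 every t works; take t = 0.
    Then x = 1 + 12·0 = 1, valid modulo lcm(12, 4) = 12: x ≡ 1 (mod 12).
  Combine with x ≡ 5 (mod 10): gcd(12, 10) = 2; 5 - 1 = 4, which IS divisible by 2, so compatible.
    Write x = 1 + 12·t and substitute into x ≡ 5 (mod 10): 12·t ≡ 5 − 1 = 4 (mod 10).
    Divide the congruence (and modulus) by g = 2: 6·t ≡ 2 (mod 5).
    Reduce coefficients mod 5: 1·t ≡ 2 (mod 5).
    So t ≡ 2 (mod 5).
    Then x = 1 + 12·2 = 25, valid modulo lcm(12, 10) = 60: x ≡ 25 (mod 60).
Verify: 25 mod 12 = 1, 25 mod 4 = 1, 25 mod 10 = 5.

x ≡ 25 (mod 60).


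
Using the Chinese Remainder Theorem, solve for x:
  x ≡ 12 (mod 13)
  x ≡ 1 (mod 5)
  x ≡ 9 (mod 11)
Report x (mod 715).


Moduli 13, 5, 11 are pairwise coprime; by CRT there is a unique solution modulo M = 13 · 5 · 11 = 715.
Solve pairwise, accumulating the modulus:
  Start with x ≡ 12 (mod 13).
  Combine with x ≡ 1 (mod 5): since gcd(13, 5) = 1, we get a unique residue mod 65.
    Write x = 12 + 13·t and substitute into x ≡ 1 (mod 5): 13·t ≡ 1 − 12 = -11 (mod 5).
    Reduce coefficients mod 5: 3·t ≡ 4 (mod 5).
    The inverse of 3 mod 5 is 2 (since 3·2 = 6 = 1·5 + 1), so t ≡ 2·4 = 8 ≡ 3 (mod 5).
    Then x = 12 + 13·3 = 51, valid modulo lcm(13, 5) = 65: x ≡ 51 (mod 65).
  Combine with x ≡ 9 (mod 11): since gcd(65, 11) = 1, we get a unique residue mod 715.
    Write x = 51 + 65·t and substitute into x ≡ 9 (mod 11): 65·t ≡ 9 − 51 = -42 (mod 11).
    Reduce coefficients mod 11: 10·t ≡ 2 (mod 11).
    The inverse of 10 mod 11 is 10 (since 10·10 = 100 = 9·11 + 1), so t ≡ 10·2 = 20 ≡ 9 (mod 11).
    Then x = 51 + 65·9 = 636, valid modulo lcm(65, 11) = 715: x ≡ 636 (mod 715).
Verify: 636 mod 13 = 12 ✓, 636 mod 5 = 1 ✓, 636 mod 11 = 9 ✓.

x ≡ 636 (mod 715).


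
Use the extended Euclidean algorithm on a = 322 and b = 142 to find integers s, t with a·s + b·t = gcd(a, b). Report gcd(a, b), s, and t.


Euclidean algorithm on (322, 142) — divide until remainder is 0:
  322 = 2 · 142 + 38
  142 = 3 · 38 + 28
  38 = 1 · 28 + 10
  28 = 2 · 10 + 8
  10 = 1 · 8 + 2
  8 = 4 · 2 + 0
gcd(322, 142) = 2.
Track Bezout coefficients alongside the remainders: start with r₀ = 322 = a·1 + b·0 (s = 1, t = 0) and r₁ = 142 = a·0 + b·1 (s = 0, t = 1); each new remainder r_{k+1} = r_{k-1} − q_k·r_k inherits s_{k+1} = s_{k-1} − q_k·s_k, t_{k+1} = t_{k-1} − q_k·t_k, so r_k = a·s_k + b·t_k at every step:
  q = 2: r = 38, s = 1 − 2·0 = 1, t = 0 − 2·1 = -2  (check: 322·1 + 142·(-2) = 38)
  q = 3: r = 28, s = 0 − 3·1 = -3, t = 1 − 3·(-2) = 7  (check: 322·(-3) + 142·7 = 28)
  q = 1: r = 10, s = 1 − 1·(-3) = 4, t = -2 − 1·7 = -9  (check: 322·4 + 142·(-9) = 10)
  q = 2: r = 8, s = -3 − 2·4 = -11, t = 7 − 2·(-9) = 25  (check: 322·(-11) + 142·25 = 8)
  q = 1: r = 2, s = 4 − 1·(-11) = 15, t = -9 − 1·25 = -34  (check: 322·15 + 142·(-34) = 2)
The row with r = 2 (the gcd) gives the Bezout coefficients s = 15, t = -34.
Result: 322 · (15) + 142 · (-34) = 2.

gcd(322, 142) = 2; s = 15, t = -34 (check: 322·15 + 142·(-34) = 2).


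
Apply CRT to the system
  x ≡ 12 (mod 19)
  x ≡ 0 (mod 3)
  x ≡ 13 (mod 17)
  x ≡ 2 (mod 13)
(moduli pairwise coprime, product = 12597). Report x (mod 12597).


Product of moduli M = 19 · 3 · 17 · 13 = 12597.
Merge one congruence at a time:
  Start: x ≡ 12 (mod 19).
  Combine with x ≡ 0 (mod 3); new modulus lcm = 57.
    Write x = 12 + 19·t and substitute into x ≡ 0 (mod 3): 19·t ≡ 0 − 12 = -12 (mod 3).
    Reduce coefficients mod 3: 1·t ≡ 0 (mod 3).
    So t ≡ 0 (mod 3).
    Then x = 12 + 19·0 = 12, valid modulo lcm(19, 3) = 57: x ≡ 12 (mod 57).
  Combine with x ≡ 13 (mod 17); new modulus lcm = 969.
    Write x = 12 + 57·t and substitute into x ≡ 13 (mod 17): 57·t ≡ 13 − 12 = 1 (mod 17).
    Reduce coefficients mod 17: 6·t ≡ 1 (mod 17).
    The inverse of 6 mod 17 is 3 (since 6·3 = 18 = 1·17 + 1), so t ≡ 3·1 = 3 ≡ 3 (mod 17).
    Then x = 12 + 57·3 = 183, valid modulo lcm(57, 17) = 969: x ≡ 183 (mod 969).
  Combine with x ≡ 2 (mod 13); new modulus lcm = 12597.
    Write x = 183 + 969·t and substitute into x ≡ 2 (mod 13): 969·t ≡ 2 − 183 = -181 (mod 13).
    Reduce coefficients mod 13: 7·t ≡ 1 (mod 13).
    The inverse of 7 mod 13 is 2 (since 7·2 = 14 = 1·13 + 1), so t ≡ 2·1 = 2 ≡ 2 (mod 13).
    Then x = 183 + 969·2 = 2121, valid modulo lcm(969, 13) = 12597: x ≡ 2121 (mod 12597).
Verify against each original: 2121 mod 19 = 12, 2121 mod 3 = 0, 2121 mod 17 = 13, 2121 mod 13 = 2.

x ≡ 2121 (mod 12597).


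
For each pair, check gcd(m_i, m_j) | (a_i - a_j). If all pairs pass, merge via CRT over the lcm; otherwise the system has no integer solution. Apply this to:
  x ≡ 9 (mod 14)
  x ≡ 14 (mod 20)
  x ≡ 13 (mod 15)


Moduli 14, 20, 15 are not pairwise coprime, so CRT works modulo lcm(m_i) when all pairwise compatibility conditions hold.
Pairwise compatibility: gcd(m_i, m_j) must divide a_i - a_j for every pair.
Merge one congruence at a time:
  Start: x ≡ 9 (mod 14).
  Combine with x ≡ 14 (mod 20): gcd(14, 20) = 2, and 14 - 9 = 5 is NOT divisible by 2.
    ⇒ system is inconsistent (no integer solution).

No solution (the system is inconsistent).


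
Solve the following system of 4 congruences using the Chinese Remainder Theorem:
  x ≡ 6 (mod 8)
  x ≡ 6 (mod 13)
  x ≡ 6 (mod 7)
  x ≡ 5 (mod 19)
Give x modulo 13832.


Product of moduli M = 8 · 13 · 7 · 19 = 13832.
Merge one congruence at a time:
  Start: x ≡ 6 (mod 8).
  Combine with x ≡ 6 (mod 13); new modulus lcm = 104.
    Write x = 6 + 8·t and substitute into x ≡ 6 (mod 13): 8·t ≡ 6 − 6 = 0 (mod 13).
    The inverse of 8 mod 13 is 5 (since 8·5 = 40 = 3·13 + 1), so t ≡ 5·0 = 0 ≡ 0 (mod 13).
    Then x = 6 + 8·0 = 6, valid modulo lcm(8, 13) = 104: x ≡ 6 (mod 104).
  Combine with x ≡ 6 (mod 7); new modulus lcm = 728.
    Write x = 6 + 104·t and substitute into x ≡ 6 (mod 7): 104·t ≡ 6 − 6 = 0 (mod 7).
    Reduce coefficients mod 7: 6·t ≡ 0 (mod 7).
    The inverse of 6 mod 7 is 6 (since 6·6 = 36 = 5·7 + 1), so t ≡ 6·0 = 0 ≡ 0 (mod 7).
    Then x = 6 + 104·0 = 6, valid modulo lcm(104, 7) = 728: x ≡ 6 (mod 728).
  Combine with x ≡ 5 (mod 19); new modulus lcm = 13832.
    Write x = 6 + 728·t and substitute into x ≡ 5 (mod 19): 728·t ≡ 5 − 6 = -1 (mod 19).
    Reduce coefficients mod 19: 6·t ≡ 18 (mod 19).
    The inverse of 6 mod 19 is 16 (since 6·16 = 96 = 5·19 + 1), so t ≡ 16·18 = 288 ≡ 3 (mod 19).
    Then x = 6 + 728·3 = 2190, valid modulo lcm(728, 19) = 13832: x ≡ 2190 (mod 13832).
Verify against each original: 2190 mod 8 = 6, 2190 mod 13 = 6, 2190 mod 7 = 6, 2190 mod 19 = 5.

x ≡ 2190 (mod 13832).


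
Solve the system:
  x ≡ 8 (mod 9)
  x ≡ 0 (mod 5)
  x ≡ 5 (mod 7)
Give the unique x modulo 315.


Moduli 9, 5, 7 are pairwise coprime; by CRT there is a unique solution modulo M = 9 · 5 · 7 = 315.
Solve pairwise, accumulating the modulus:
  Start with x ≡ 8 (mod 9).
  Combine with x ≡ 0 (mod 5): since gcd(9, 5) = 1, we get a unique residue mod 45.
    Write x = 8 + 9·t and substitute into x ≡ 0 (mod 5): 9·t ≡ 0 − 8 = -8 (mod 5).
    Reduce coefficients mod 5: 4·t ≡ 2 (mod 5).
    The inverse of 4 mod 5 is 4 (since 4·4 = 16 = 3·5 + 1), so t ≡ 4·2 = 8 ≡ 3 (mod 5).
    Then x = 8 + 9·3 = 35, valid modulo lcm(9, 5) = 45: x ≡ 35 (mod 45).
  Combine with x ≡ 5 (mod 7): since gcd(45, 7) = 1, we get a unique residue mod 315.
    Write x = 35 + 45·t and substitute into x ≡ 5 (mod 7): 45·t ≡ 5 − 35 = -30 (mod 7).
    Reduce coefficients mod 7: 3·t ≡ 5 (mod 7).
    The inverse of 3 mod 7 is 5 (since 3·5 = 15 = 2·7 + 1), so t ≡ 5·5 = 25 ≡ 4 (mod 7).
    Then x = 35 + 45·4 = 215, valid modulo lcm(45, 7) = 315: x ≡ 215 (mod 315).
Verify: 215 mod 9 = 8 ✓, 215 mod 5 = 0 ✓, 215 mod 7 = 5 ✓.

x ≡ 215 (mod 315).


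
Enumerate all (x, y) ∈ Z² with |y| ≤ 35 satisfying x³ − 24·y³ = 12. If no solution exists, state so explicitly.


The equation is x³ - 24y³ = 12. For fixed y, x³ = 24·y³ + 12, so a solution requires the RHS to be a perfect cube.
Strategy: iterate y from -35 to 35, compute RHS = 24·y³ + 12, and check whether it is a (positive or negative) perfect cube.
Check small values of y:
  y = 0: RHS = 12 is not a perfect cube.
  y = 1: RHS = 36 is not a perfect cube.
  y = -1: RHS = -12 is not a perfect cube.
  y = 2: RHS = 204 is not a perfect cube.
  y = -2: RHS = -180 is not a perfect cube.
  y = 3: RHS = 660 is not a perfect cube.
  y = -3: RHS = -636 is not a perfect cube.
Continuing the search up to |y| = 35 finds no solutions either.
No (x, y) in the scanned range satisfies the equation.

No integer solutions with |y| ≤ 35.


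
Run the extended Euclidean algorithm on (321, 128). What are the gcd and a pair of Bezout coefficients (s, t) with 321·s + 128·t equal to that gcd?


Euclidean algorithm on (321, 128) — divide until remainder is 0:
  321 = 2 · 128 + 65
  128 = 1 · 65 + 63
  65 = 1 · 63 + 2
  63 = 31 · 2 + 1
  2 = 2 · 1 + 0
gcd(321, 128) = 1.
Track Bezout coefficients alongside the remainders: start with r₀ = 321 = a·1 + b·0 (s = 1, t = 0) and r₁ = 128 = a·0 + b·1 (s = 0, t = 1); each new remainder r_{k+1} = r_{k-1} − q_k·r_k inherits s_{k+1} = s_{k-1} − q_k·s_k, t_{k+1} = t_{k-1} − q_k·t_k, so r_k = a·s_k + b·t_k at every step:
  q = 2: r = 65, s = 1 − 2·0 = 1, t = 0 − 2·1 = -2  (check: 321·1 + 128·(-2) = 65)
  q = 1: r = 63, s = 0 − 1·1 = -1, t = 1 − 1·(-2) = 3  (check: 321·(-1) + 128·3 = 63)
  q = 1: r = 2, s = 1 − 1·(-1) = 2, t = -2 − 1·3 = -5  (check: 321·2 + 128·(-5) = 2)
  q = 31: r = 1, s = -1 − 31·2 = -63, t = 3 − 31·(-5) = 158  (check: 321·(-63) + 128·158 = 1)
The row with r = 1 (the gcd) gives the Bezout coefficients s = -63, t = 158.
Result: 321 · (-63) + 128 · (158) = 1.

gcd(321, 128) = 1; s = -63, t = 158 (check: 321·(-63) + 128·158 = 1).


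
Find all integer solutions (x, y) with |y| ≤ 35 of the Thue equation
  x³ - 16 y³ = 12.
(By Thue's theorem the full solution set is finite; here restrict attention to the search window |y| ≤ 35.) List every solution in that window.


The equation is x³ - 16y³ = 12. For fixed y, x³ = 16·y³ + 12, so a solution requires the RHS to be a perfect cube.
Strategy: iterate y from -35 to 35, compute RHS = 16·y³ + 12, and check whether it is a (positive or negative) perfect cube.
Check small values of y:
  y = 0: RHS = 12 is not a perfect cube.
  y = 1: RHS = 28 is not a perfect cube.
  y = -1: RHS = -4 is not a perfect cube.
  y = 2: RHS = 140 is not a perfect cube.
  y = -2: RHS = -116 is not a perfect cube.
  y = 3: RHS = 444 is not a perfect cube.
  y = -3: RHS = -420 is not a perfect cube.
Continuing the search up to |y| = 35 finds no solutions either.
No (x, y) in the scanned range satisfies the equation.

No integer solutions with |y| ≤ 35.


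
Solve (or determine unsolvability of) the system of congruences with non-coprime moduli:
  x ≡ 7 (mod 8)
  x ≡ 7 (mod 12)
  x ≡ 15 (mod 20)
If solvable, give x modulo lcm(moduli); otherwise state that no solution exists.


Moduli 8, 12, 20 are not pairwise coprime, so CRT works modulo lcm(m_i) when all pairwise compatibility conditions hold.
Pairwise compatibility: gcd(m_i, m_j) must divide a_i - a_j for every pair.
Merge one congruence at a time:
  Start: x ≡ 7 (mod 8).
  Combine with x ≡ 7 (mod 12): gcd(8, 12) = 4; 7 - 7 = 0, which IS divisible by 4, so compatible.
    Write x = 7 + 8·t and substitute into x ≡ 7 (mod 12): 8·t ≡ 7 − 7 = 0 (mod 12).
    Divide the congruence (and modulus) by g = 4: 2·t ≡ 0 (mod 3).
    The inverse of 2 mod 3 is 2 (since 2·2 = 4 = 1·3 + 1), so t ≡ 2·0 = 0 ≡ 0 (mod 3).
    Then x = 7 + 8·0 = 7, valid modulo lcm(8, 12) = 24: x ≡ 7 (mod 24).
  Combine with x ≡ 15 (mod 20): gcd(24, 20) = 4; 15 - 7 = 8, which IS divisible by 4, so compatible.
    Write x = 7 + 24·t and substitute into x ≡ 15 (mod 20): 24·t ≡ 15 − 7 = 8 (mod 20).
    Divide the congruence (and modulus) by g = 4: 6·t ≡ 2 (mod 5).
    Reduce coefficients mod 5: 1·t ≡ 2 (mod 5).
    So t ≡ 2 (mod 5).
    Then x = 7 + 24·2 = 55, valid modulo lcm(24, 20) = 120: x ≡ 55 (mod 120).
Verify: 55 mod 8 = 7, 55 mod 12 = 7, 55 mod 20 = 15.

x ≡ 55 (mod 120).


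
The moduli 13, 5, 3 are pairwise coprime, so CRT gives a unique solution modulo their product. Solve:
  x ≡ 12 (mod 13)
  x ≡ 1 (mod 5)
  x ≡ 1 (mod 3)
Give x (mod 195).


Moduli 13, 5, 3 are pairwise coprime; by CRT there is a unique solution modulo M = 13 · 5 · 3 = 195.
Solve pairwise, accumulating the modulus:
  Start with x ≡ 12 (mod 13).
  Combine with x ≡ 1 (mod 5): since gcd(13, 5) = 1, we get a unique residue mod 65.
    Write x = 12 + 13·t and substitute into x ≡ 1 (mod 5): 13·t ≡ 1 − 12 = -11 (mod 5).
    Reduce coefficients mod 5: 3·t ≡ 4 (mod 5).
    The inverse of 3 mod 5 is 2 (since 3·2 = 6 = 1·5 + 1), so t ≡ 2·4 = 8 ≡ 3 (mod 5).
    Then x = 12 + 13·3 = 51, valid modulo lcm(13, 5) = 65: x ≡ 51 (mod 65).
  Combine with x ≡ 1 (mod 3): since gcd(65, 3) = 1, we get a unique residue mod 195.
    Write x = 51 + 65·t and substitute into x ≡ 1 (mod 3): 65·t ≡ 1 − 51 = -50 (mod 3).
    Reduce coefficients mod 3: 2·t ≡ 1 (mod 3).
    The inverse of 2 mod 3 is 2 (since 2·2 = 4 = 1·3 + 1), so t ≡ 2·1 = 2 ≡ 2 (mod 3).
    Then x = 51 + 65·2 = 181, valid modulo lcm(65, 3) = 195: x ≡ 181 (mod 195).
Verify: 181 mod 13 = 12 ✓, 181 mod 5 = 1 ✓, 181 mod 3 = 1 ✓.

x ≡ 181 (mod 195).
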